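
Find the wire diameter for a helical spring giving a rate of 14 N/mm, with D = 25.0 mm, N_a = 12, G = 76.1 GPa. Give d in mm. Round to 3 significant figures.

4.08 mm

d = (8D³N_a·k / G)^(1/4) = (8·25.0³·12·14 / (76.1×10³))^0.25
  = (275.95)^0.25 = 4.0758 mm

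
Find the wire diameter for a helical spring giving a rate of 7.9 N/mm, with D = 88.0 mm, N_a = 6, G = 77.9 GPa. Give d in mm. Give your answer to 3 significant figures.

d = (8D³N_a·k / G)^(1/4) = (8·88.0³·6·7.9 / (77.9×10³))^0.25
  = (3317.3)^0.25 = 7.5892 mm

7.59 mm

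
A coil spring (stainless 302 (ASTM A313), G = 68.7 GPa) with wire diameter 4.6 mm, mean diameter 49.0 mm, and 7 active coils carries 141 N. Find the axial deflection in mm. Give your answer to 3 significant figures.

k = Gd⁴/(8D³N_a) = (68.7×10³)(4.6⁴)/(8·49.0³·7) = 4.6689 N/mm
δ = F/k = 141 / 4.6689 = 30.2 mm

30.2 mm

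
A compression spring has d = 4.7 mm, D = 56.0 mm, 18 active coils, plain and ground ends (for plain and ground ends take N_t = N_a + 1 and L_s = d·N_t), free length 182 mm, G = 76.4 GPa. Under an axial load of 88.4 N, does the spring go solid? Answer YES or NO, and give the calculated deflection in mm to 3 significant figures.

k = Gd⁴/(8D³N_a) = (76.4×10³)(4.7⁴)/(8·56.0³·18) = 1.4742 N/mm
N_t = 19; L_s = 4.7·19 = 89.3 mm; δ_solid = L₀ − L_s = 182 − 89.3 = 92.7 mm
δ = F/k = 88.4/1.4742 = 59.964 mm
δ < δ_solid → spring does not go solid

NO, δ = 60.0 mm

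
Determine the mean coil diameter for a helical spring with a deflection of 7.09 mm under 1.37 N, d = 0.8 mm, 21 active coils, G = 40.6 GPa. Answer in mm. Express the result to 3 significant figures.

Required rate k = F/δ = 1.37/7.09 = 0.19323 N/mm
D = (Gd⁴/(8N_a·k))^(1/3) = (40.6×10³·0.8⁴/(8·21·0.19323))^(1/3)
  = (512.274)^(1/3) = 8.0014 mm

8.00 mm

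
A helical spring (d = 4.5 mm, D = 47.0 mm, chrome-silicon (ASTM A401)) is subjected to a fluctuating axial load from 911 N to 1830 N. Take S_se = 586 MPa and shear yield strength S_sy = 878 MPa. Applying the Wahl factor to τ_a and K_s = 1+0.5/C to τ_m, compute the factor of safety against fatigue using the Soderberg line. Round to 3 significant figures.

C = D/d = 47.0/4.5 = 10.4444; K_W = (4C−1)/(4C−4)+0.615/C = 1.1383; K_s = 1+0.5/C = 1.0479
F_a = (F_max−F_min)/2 = 459.5 N; F_m = (F_max+F_min)/2 = 1370.5 N
τ_a = K_W·8F_aD/(πd³) = 1.1383 × 603.51 = 686.97 MPa
τ_m = K_s·8F_mD/(πd³) = 1.0479 × 1800 = 1886.2 MPa
Soderberg: 1/n_f = τ_a/S_se + τ_m/S_sy = 686.97/586 + 1886.2/878 = 1.17231 + 2.14829 = 3.3206
n_f = 1/3.3206 = 0.3012

0.301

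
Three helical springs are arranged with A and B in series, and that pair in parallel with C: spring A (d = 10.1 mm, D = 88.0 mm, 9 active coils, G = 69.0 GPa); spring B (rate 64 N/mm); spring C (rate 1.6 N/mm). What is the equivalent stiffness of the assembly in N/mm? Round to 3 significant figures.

k_A = Gd⁴/(8D³N_a) = (69.0×10³)(10.1⁴)/(8·88.0³·9) = 14.634 N/mm
Springs A,B series: k_AB = 1/(1/14.634+1/64) = 11.91 N/mm; parallel with C: k_eq = 11.91+1.6 = 13.51 N/mm

13.5 N/mm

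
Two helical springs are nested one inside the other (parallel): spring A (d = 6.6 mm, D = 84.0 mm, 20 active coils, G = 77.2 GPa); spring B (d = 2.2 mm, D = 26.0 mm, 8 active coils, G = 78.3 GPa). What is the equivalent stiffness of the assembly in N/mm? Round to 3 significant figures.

3.18 N/mm

k_A = Gd⁴/(8D³N_a) = (77.2×10³)(6.6⁴)/(8·84.0³·20) = 1.5447 N/mm
k_B = Gd⁴/(8D³N_a) = (78.3×10³)(2.2⁴)/(8·26.0³·8) = 1.6306 N/mm
Parallel: k_eq = 1.5447 + 1.6306 = 3.1753 N/mm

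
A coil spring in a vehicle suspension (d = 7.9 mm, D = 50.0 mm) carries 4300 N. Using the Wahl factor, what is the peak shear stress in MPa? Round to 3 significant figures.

1370 MPa

Spring index C = D/d = 50.0/7.9 = 6.3291
K_W = (4C−1)/(4C−4) + 0.615/C = 24.316/21.316 + 0.0972 = 1.2379
τ₀ = 8FD/(πd³) = 8·4300·50.0/(π·7.9³) = 1.72e+06/1548.9 = 1110.4 MPa
τ_max = K·τ₀ = 1.2379 × 1110.4 = 1374.6 MPa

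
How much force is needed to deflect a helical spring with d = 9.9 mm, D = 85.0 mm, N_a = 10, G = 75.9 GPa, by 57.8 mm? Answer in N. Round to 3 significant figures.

858 N

k = Gd⁴/(8D³N_a) = (75.9×10³)(9.9⁴)/(8·85.0³·10) = 14.84 N/mm
F = k·δ = 14.84 × 57.8 = 857.76 N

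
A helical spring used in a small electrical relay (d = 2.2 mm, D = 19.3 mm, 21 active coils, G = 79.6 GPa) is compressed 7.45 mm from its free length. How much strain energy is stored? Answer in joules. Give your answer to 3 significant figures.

k = Gd⁴/(8D³N_a) = (79.6×10³)(2.2⁴)/(8·19.3³·21) = 1.5439 N/mm
U = ½kδ² = 0.5 × 1.5439 × 7.45² = 42.845 N·mm = 0.042845 J

0.0428 J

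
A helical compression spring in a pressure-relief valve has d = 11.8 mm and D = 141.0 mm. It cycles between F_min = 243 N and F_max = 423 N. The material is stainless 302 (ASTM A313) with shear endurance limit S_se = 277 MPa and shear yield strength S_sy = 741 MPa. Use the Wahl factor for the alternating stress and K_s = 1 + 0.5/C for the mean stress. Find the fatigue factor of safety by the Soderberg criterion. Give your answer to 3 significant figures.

C = D/d = 141.0/11.8 = 11.9492; K_W = (4C−1)/(4C−4)+0.615/C = 1.1200; K_s = 1+0.5/C = 1.0418
F_a = (F_max−F_min)/2 = 90 N; F_m = (F_max+F_min)/2 = 333 N
τ_a = K_W·8F_aD/(πd³) = 1.1200 × 19.668 = 22.027 MPa
τ_m = K_s·8F_mD/(πd³) = 1.0418 × 72.771 = 75.816 MPa
Soderberg: 1/n_f = τ_a/S_se + τ_m/S_sy = 22.027/277 + 75.816/741 = 0.07952 + 0.10232 = 0.18184
n_f = 1/0.18184 = 5.499

5.50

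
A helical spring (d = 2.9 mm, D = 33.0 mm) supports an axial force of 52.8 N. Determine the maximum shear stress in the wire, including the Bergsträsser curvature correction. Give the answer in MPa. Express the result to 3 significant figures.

Spring index C = D/d = 33.0/2.9 = 11.3793
K_B = (4C+2)/(4C−3) = 47.517/42.517 = 1.1176
τ₀ = 8FD/(πd³) = 8·52.8·33.0/(π·2.9³) = 13939.2/76.62 = 181.93 MPa
τ_max = K·τ₀ = 1.1176 × 181.93 = 203.32 MPa

203 MPa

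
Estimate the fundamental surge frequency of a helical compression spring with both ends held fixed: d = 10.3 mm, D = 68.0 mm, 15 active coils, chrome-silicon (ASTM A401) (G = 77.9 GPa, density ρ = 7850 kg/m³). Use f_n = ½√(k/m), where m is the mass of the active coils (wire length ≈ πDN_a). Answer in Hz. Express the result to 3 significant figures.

k = Gd⁴/(8D³N_a) = (77.9×10³)(10.3⁴)/(8·68.0³·15) = 23.237 N/mm = 23237 N/m
Wire length L = πDN_a = π·68.0·15 = 3204.4 mm
m = ρ·(πd²/4)·L = 7850 × 83.323×10⁻⁶ m² × 3.2044 m = 2.096 kg
f_n = ½√(k/m) = 0.5·√(23237/2.096) = 0.5·√(11086) = 52.646 Hz

52.6 Hz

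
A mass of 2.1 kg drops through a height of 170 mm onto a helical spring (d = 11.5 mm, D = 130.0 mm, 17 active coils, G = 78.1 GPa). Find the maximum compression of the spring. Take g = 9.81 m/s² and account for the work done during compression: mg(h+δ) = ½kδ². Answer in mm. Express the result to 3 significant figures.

k = Gd⁴/(8D³N_a) = (78.1×10³)(11.5⁴)/(8·130.0³·17) = 4.5717 N/mm
W = mg = 2.1 × 9.81 = 20.601 N
½kδ² − Wδ − Wh = 0 → δ = (W + √(W² + 2kWh))/k
δ = (20.601 + √(424.4 + 32021.4))/4.5717 = (20.601 + 180.13)/4.5717 = 43.907 mm

43.9 mm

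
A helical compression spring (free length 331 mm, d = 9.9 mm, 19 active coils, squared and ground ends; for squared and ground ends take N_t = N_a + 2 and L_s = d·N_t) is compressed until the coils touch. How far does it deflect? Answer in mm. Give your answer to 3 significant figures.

123 mm

N_t = 21; L_s = 9.9·21 = 207.9 mm
δ_solid = L₀ − L_s = 331 − 207.9 = 123.1 mm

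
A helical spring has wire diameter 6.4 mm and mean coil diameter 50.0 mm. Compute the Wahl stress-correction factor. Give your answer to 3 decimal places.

1.189

C = D/d = 50.0/6.4 = 7.8125
K_W = (4C−1)/(4C−4) + 0.615/C = 30.250/27.250 + 0.0787 = 1.1888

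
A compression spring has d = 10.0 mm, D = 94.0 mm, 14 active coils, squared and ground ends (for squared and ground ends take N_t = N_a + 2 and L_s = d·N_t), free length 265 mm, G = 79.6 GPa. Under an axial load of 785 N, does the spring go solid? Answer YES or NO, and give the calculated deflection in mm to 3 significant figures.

k = Gd⁴/(8D³N_a) = (79.6×10³)(10.0⁴)/(8·94.0³·14) = 8.5568 N/mm
N_t = 16; L_s = 10.0·16 = 160 mm; δ_solid = L₀ − L_s = 265 − 160 = 105 mm
δ = F/k = 785/8.5568 = 91.74 mm
δ < δ_solid → spring does not go solid

NO, δ = 91.7 mm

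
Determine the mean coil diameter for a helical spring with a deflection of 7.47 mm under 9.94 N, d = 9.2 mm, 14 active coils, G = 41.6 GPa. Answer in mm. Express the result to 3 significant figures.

126 mm

Required rate k = F/δ = 9.94/7.47 = 1.3307 N/mm
D = (Gd⁴/(8N_a·k))^(1/3) = (41.6×10³·9.2⁴/(8·14·1.3307))^(1/3)
  = (1.99968e+06)^(1/3) = 125.9854 mm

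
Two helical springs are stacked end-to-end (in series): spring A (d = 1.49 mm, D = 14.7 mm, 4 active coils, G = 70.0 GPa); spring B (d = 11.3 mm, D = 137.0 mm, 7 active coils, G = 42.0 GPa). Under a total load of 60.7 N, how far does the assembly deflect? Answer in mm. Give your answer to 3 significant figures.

k_A = Gd⁴/(8D³N_a) = (70.0×10³)(1.49⁴)/(8·14.7³·4) = 3.3942 N/mm
k_B = Gd⁴/(8D³N_a) = (42.0×10³)(11.3⁴)/(8·137.0³·7) = 4.7557 N/mm
Series: 1/k_eq = 1/3.3942 + 1/4.7557 = 0.50489; k_eq = 1.9806 N/mm
δ = F/k_eq = 60.7/1.9806 = 30.647 mm

30.6 mm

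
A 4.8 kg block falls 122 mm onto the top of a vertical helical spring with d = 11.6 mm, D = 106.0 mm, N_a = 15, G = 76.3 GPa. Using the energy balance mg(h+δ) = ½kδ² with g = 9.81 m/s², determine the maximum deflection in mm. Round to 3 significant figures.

k = Gd⁴/(8D³N_a) = (76.3×10³)(11.6⁴)/(8·106.0³·15) = 9.6662 N/mm
W = mg = 4.8 × 9.81 = 47.088 N
½kδ² − Wδ − Wh = 0 → δ = (W + √(W² + 2kWh))/k
δ = (47.088 + √(2217.3 + 111060))/9.6662 = (47.088 + 336.57)/9.6662 = 39.69 mm

39.7 mm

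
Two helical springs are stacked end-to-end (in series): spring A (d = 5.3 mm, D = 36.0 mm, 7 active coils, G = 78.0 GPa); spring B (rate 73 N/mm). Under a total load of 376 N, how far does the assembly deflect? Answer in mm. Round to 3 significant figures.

21.1 mm

k_A = Gd⁴/(8D³N_a) = (78.0×10³)(5.3⁴)/(8·36.0³·7) = 23.556 N/mm
Series: 1/k_eq = 1/23.556 + 1/73 = 0.056151; k_eq = 17.809 N/mm
δ = F/k_eq = 376/17.809 = 21.113 mm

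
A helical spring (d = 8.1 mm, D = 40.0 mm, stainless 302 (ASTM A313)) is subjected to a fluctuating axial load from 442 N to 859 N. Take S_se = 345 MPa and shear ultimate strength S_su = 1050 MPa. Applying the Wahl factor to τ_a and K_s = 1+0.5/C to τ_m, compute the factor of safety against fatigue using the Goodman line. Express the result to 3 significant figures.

C = D/d = 40.0/8.1 = 4.9383; K_W = (4C−1)/(4C−4)+0.615/C = 1.3150; K_s = 1+0.5/C = 1.1013
F_a = (F_max−F_min)/2 = 208.5 N; F_m = (F_max+F_min)/2 = 650.5 N
τ_a = K_W·8F_aD/(πd³) = 1.3150 × 39.962 = 52.55 MPa
τ_m = K_s·8F_mD/(πd³) = 1.1013 × 124.68 = 137.3 MPa
Goodman: 1/n_f = τ_a/S_se + τ_m/S_su = 52.55/345 + 137.3/1050 = 0.15232 + 0.13076 = 0.28308
n_f = 1/0.28308 = 3.533

3.53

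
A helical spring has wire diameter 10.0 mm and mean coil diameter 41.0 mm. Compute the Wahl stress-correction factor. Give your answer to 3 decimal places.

C = D/d = 41.0/10.0 = 4.1000
K_W = (4C−1)/(4C−4) + 0.615/C = 15.400/12.400 + 0.1500 = 1.3919

1.392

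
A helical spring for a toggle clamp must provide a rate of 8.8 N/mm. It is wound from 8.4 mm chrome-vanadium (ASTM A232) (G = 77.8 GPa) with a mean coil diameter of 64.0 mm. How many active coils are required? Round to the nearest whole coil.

21

N_a = Gd⁴/(8D³k) = (77.8×10³ × 8.4⁴)/(8 × 64.0³ × 8.8)
    = 3.87344e+08 / 1.84549e+07 = 20.99 → 21 coils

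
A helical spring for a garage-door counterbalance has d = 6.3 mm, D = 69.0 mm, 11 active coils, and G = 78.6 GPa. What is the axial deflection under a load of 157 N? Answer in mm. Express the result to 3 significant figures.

k = Gd⁴/(8D³N_a) = (78.6×10³)(6.3⁴)/(8·69.0³·11) = 4.2831 N/mm
δ = F/k = 157 / 4.2831 = 36.656 mm

36.7 mm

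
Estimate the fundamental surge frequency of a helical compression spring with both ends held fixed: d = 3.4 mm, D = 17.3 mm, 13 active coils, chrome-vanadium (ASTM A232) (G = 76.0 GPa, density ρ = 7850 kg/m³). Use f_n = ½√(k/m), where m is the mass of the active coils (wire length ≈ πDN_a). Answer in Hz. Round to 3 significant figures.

306 Hz

k = Gd⁴/(8D³N_a) = (76.0×10³)(3.4⁴)/(8·17.3³·13) = 18.861 N/mm = 18861 N/m
Wire length L = πDN_a = π·17.3·13 = 706.54 mm
m = ρ·(πd²/4)·L = 7850 × 9.0792×10⁻⁶ m² × 0.70654 m = 0.050357 kg
f_n = ½√(k/m) = 0.5·√(18861/0.050357) = 0.5·√(3.7454e+05) = 306 Hz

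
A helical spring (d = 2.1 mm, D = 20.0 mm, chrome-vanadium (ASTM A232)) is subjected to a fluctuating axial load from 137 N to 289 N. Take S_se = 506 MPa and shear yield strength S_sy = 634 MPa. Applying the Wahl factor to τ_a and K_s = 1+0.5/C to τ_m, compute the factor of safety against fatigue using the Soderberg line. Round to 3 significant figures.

C = D/d = 20.0/2.1 = 9.5238; K_W = (4C−1)/(4C−4)+0.615/C = 1.1526; K_s = 1+0.5/C = 1.0525
F_a = (F_max−F_min)/2 = 76 N; F_m = (F_max+F_min)/2 = 213 N
τ_a = K_W·8F_aD/(πd³) = 1.1526 × 417.95 = 481.72 MPa
τ_m = K_s·8F_mD/(πd³) = 1.0525 × 1171.4 = 1232.9 MPa
Soderberg: 1/n_f = τ_a/S_se + τ_m/S_sy = 481.72/506 + 1232.9/634 = 0.95201 + 1.94457 = 2.8966
n_f = 1/2.8966 = 0.3452

0.345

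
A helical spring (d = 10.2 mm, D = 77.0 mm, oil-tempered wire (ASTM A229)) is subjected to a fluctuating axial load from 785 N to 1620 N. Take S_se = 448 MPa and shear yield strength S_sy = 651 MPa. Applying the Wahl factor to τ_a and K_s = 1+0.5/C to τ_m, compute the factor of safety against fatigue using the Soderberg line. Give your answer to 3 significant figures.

1.75

C = D/d = 77.0/10.2 = 7.5490; K_W = (4C−1)/(4C−4)+0.615/C = 1.1960; K_s = 1+0.5/C = 1.0662
F_a = (F_max−F_min)/2 = 417.5 N; F_m = (F_max+F_min)/2 = 1202.5 N
τ_a = K_W·8F_aD/(πd³) = 1.1960 × 77.141 = 92.26 MPa
τ_m = K_s·8F_mD/(πd³) = 1.0662 × 222.19 = 236.9 MPa
Soderberg: 1/n_f = τ_a/S_se + τ_m/S_sy = 92.26/448 + 236.9/651 = 0.20594 + 0.36390 = 0.56984
n_f = 1/0.56984 = 1.755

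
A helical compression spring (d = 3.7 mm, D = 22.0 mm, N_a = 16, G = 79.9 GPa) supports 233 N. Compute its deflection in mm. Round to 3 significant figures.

k = Gd⁴/(8D³N_a) = (79.9×10³)(3.7⁴)/(8·22.0³·16) = 10.987 N/mm
δ = F/k = 233 / 10.987 = 21.207 mm

21.2 mm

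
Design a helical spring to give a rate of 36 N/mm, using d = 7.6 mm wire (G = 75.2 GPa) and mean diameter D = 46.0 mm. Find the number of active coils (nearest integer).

N_a = Gd⁴/(8D³k) = (75.2×10³ × 7.6⁴)/(8 × 46.0³ × 36)
    = 2.50884e+08 / 2.80328e+07 = 8.95 → 9 coils

9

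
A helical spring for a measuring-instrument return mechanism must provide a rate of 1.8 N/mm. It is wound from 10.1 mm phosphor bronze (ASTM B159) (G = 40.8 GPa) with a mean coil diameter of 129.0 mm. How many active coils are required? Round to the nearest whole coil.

14

N_a = Gd⁴/(8D³k) = (40.8×10³ × 10.1⁴)/(8 × 129.0³ × 1.8)
    = 4.24566e+08 / 3.09123e+07 = 13.73 → 14 coils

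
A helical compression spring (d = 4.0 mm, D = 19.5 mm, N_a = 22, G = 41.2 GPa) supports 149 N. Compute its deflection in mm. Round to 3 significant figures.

18.4 mm

k = Gd⁴/(8D³N_a) = (41.2×10³)(4.0⁴)/(8·19.5³·22) = 8.082 N/mm
δ = F/k = 149 / 8.082 = 18.436 mm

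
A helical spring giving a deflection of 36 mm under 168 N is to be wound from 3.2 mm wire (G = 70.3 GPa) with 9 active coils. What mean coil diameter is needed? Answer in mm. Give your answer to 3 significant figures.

Required rate k = F/δ = 168/36 = 4.6667 N/mm
D = (Gd⁴/(8N_a·k))^(1/3) = (70.3×10³·3.2⁴/(8·9·4.6667))^(1/3)
  = (21939)^(1/3) = 27.9945 mm

28.0 mm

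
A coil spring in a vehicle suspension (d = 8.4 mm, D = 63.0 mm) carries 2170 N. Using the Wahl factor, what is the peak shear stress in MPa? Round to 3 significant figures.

Spring index C = D/d = 63.0/8.4 = 7.5000
K_W = (4C−1)/(4C−4) + 0.615/C = 29.000/26.000 + 0.0820 = 1.1974
τ₀ = 8FD/(πd³) = 8·2170·63.0/(π·8.4³) = 1.09368e+06/1862 = 587.36 MPa
τ_max = K·τ₀ = 1.1974 × 587.36 = 703.29 MPa

703 MPa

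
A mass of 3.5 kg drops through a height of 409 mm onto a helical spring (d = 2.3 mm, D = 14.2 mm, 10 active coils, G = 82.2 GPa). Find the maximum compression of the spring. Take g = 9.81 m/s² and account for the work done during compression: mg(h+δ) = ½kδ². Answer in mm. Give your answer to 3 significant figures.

56.4 mm

k = Gd⁴/(8D³N_a) = (82.2×10³)(2.3⁴)/(8·14.2³·10) = 10.042 N/mm
W = mg = 3.5 × 9.81 = 34.335 N
½kδ² − Wδ − Wh = 0 → δ = (W + √(W² + 2kWh))/k
δ = (34.335 + √(1178.9 + 282045))/10.042 = (34.335 + 532.19)/10.042 = 56.414 mm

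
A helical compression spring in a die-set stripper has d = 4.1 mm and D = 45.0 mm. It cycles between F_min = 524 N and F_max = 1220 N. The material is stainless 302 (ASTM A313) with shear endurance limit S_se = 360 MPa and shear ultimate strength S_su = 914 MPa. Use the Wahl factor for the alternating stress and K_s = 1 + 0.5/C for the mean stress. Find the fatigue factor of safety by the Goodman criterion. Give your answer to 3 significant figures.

C = D/d = 45.0/4.1 = 10.9756; K_W = (4C−1)/(4C−4)+0.615/C = 1.1312; K_s = 1+0.5/C = 1.0456
F_a = (F_max−F_min)/2 = 348 N; F_m = (F_max+F_min)/2 = 872 N
τ_a = K_W·8F_aD/(πd³) = 1.1312 × 578.6 = 654.52 MPa
τ_m = K_s·8F_mD/(πd³) = 1.0456 × 1449.8 = 1515.9 MPa
Goodman: 1/n_f = τ_a/S_se + τ_m/S_su = 654.52/360 + 1515.9/914 = 1.81812 + 1.65851 = 3.4766
n_f = 1/3.4766 = 0.2876

0.288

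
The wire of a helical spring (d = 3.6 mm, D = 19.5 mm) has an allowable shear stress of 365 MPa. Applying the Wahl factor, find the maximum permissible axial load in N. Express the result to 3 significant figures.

267 N

C = D/d = 19.5/3.6 = 5.4167
K_W = (4C−1)/(4C−4) + 0.615/C = 20.667/17.667 + 0.1135 = 1.2833
τ_max = K·8FD/(πd³) → F_max = τ_allow·πd³/(8DK)
F_max = 365·π·3.6³/(8·19.5·1.2833) = 53500/200.2 = 267.23 N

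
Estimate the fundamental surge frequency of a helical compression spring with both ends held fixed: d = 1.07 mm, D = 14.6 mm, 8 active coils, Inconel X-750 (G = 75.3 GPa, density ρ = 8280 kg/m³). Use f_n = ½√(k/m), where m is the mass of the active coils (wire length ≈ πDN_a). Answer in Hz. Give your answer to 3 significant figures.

k = Gd⁴/(8D³N_a) = (75.3×10³)(1.07⁴)/(8·14.6³·8) = 0.49555 N/mm = 495.55 N/m
Wire length L = πDN_a = π·14.6·8 = 366.94 mm
m = ρ·(πd²/4)·L = 8280 × 0.8992×10⁻⁶ m² × 0.36694 m = 0.002732 kg
f_n = ½√(k/m) = 0.5·√(495.55/0.002732) = 0.5·√(1.8139e+05) = 212.95 Hz

213 Hz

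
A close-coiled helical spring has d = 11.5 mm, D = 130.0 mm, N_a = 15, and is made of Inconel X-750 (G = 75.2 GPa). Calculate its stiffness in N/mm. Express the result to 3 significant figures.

4.99 N/mm

k = Gd⁴/(8D³N_a) = (75.2×10³ × 11.5⁴) / (8 × 130.0³ × 15)
  = 1.31525e+09 / 2.6364e+08 = 4.9888 N/mm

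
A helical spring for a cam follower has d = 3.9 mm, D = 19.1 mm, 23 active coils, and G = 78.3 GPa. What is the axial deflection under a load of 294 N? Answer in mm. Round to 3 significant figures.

20.8 mm

k = Gd⁴/(8D³N_a) = (78.3×10³)(3.9⁴)/(8·19.1³·23) = 14.129 N/mm
δ = F/k = 294 / 14.129 = 20.809 mm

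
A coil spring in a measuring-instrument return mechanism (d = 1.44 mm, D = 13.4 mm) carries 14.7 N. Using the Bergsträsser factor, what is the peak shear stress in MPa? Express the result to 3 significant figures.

193 MPa

Spring index C = D/d = 13.4/1.44 = 9.3056
K_B = (4C+2)/(4C−3) = 39.222/34.222 = 1.1461
τ₀ = 8FD/(πd³) = 8·14.7·13.4/(π·1.44³) = 1575.84/9.3807 = 167.99 MPa
τ_max = K·τ₀ = 1.1461 × 167.99 = 192.53 MPa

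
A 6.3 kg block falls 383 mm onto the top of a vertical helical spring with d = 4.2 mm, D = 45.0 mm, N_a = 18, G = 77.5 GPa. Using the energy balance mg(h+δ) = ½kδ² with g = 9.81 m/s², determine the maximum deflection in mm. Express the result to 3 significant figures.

k = Gd⁴/(8D³N_a) = (77.5×10³)(4.2⁴)/(8·45.0³·18) = 1.8378 N/mm
W = mg = 6.3 × 9.81 = 61.803 N
½kδ² − Wδ − Wh = 0 → δ = (W + √(W² + 2kWh))/k
δ = (61.803 + √(3819.6 + 87003.6))/1.8378 = (61.803 + 301.37)/1.8378 = 197.61 mm

198 mm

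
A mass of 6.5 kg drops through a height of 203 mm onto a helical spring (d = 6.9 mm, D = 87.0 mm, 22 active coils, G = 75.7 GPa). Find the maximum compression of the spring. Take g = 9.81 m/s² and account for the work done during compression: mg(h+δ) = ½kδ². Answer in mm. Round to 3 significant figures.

k = Gd⁴/(8D³N_a) = (75.7×10³)(6.9⁴)/(8·87.0³·22) = 1.4805 N/mm
W = mg = 6.5 × 9.81 = 63.765 N
½kδ² − Wδ − Wh = 0 → δ = (W + √(W² + 2kWh))/k
δ = (63.765 + √(4066 + 38329.2))/1.4805 = (63.765 + 205.9)/1.4805 = 182.14 mm

182 mm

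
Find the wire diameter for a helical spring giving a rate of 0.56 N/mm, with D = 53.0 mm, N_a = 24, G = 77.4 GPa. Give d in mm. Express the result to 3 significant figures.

3.79 mm

d = (8D³N_a·k / G)^(1/4) = (8·53.0³·24·0.56 / (77.4×10³))^0.25
  = (206.81)^0.25 = 3.7922 mm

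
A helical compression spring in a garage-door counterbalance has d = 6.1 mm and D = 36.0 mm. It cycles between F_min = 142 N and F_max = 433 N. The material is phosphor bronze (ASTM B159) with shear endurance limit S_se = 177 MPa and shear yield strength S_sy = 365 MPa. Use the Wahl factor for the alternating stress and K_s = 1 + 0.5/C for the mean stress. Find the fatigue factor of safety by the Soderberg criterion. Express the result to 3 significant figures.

1.31

C = D/d = 36.0/6.1 = 5.9016; K_W = (4C−1)/(4C−4)+0.615/C = 1.2572; K_s = 1+0.5/C = 1.0847
F_a = (F_max−F_min)/2 = 145.5 N; F_m = (F_max+F_min)/2 = 287.5 N
τ_a = K_W·8F_aD/(πd³) = 1.2572 × 58.765 = 73.88 MPa
τ_m = K_s·8F_mD/(πd³) = 1.0847 × 116.12 = 125.95 MPa
Soderberg: 1/n_f = τ_a/S_se + τ_m/S_sy = 73.88/177 + 125.95/365 = 0.41740 + 0.34508 = 0.76248
n_f = 1/0.76248 = 1.312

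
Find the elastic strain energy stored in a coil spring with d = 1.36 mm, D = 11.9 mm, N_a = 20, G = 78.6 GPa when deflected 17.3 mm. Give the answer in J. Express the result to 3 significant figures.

k = Gd⁴/(8D³N_a) = (78.6×10³)(1.36⁴)/(8·11.9³·20) = 0.99728 N/mm
U = ½kδ² = 0.5 × 0.99728 × 17.3² = 149.24 N·mm = 0.14924 J

0.149 J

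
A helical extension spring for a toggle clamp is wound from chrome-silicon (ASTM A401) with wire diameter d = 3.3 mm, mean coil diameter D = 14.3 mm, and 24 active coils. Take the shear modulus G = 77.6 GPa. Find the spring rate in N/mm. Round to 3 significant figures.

16.4 N/mm

k = Gd⁴/(8D³N_a) = (77.6×10³ × 3.3⁴) / (8 × 14.3³ × 24)
  = 9.20275e+06 / 561448 = 16.391 N/mm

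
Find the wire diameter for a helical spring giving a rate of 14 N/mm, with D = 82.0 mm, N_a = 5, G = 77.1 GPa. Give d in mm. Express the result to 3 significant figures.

d = (8D³N_a·k / G)^(1/4) = (8·82.0³·5·14 / (77.1×10³))^0.25
  = (4004.7)^0.25 = 7.9551 mm

7.96 mm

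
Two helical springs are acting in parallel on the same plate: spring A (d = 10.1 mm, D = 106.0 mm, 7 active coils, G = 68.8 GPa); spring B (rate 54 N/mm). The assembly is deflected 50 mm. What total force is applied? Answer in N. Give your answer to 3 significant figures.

3240 N

k_A = Gd⁴/(8D³N_a) = (68.8×10³)(10.1⁴)/(8·106.0³·7) = 10.734 N/mm
Parallel: k_eq = 10.734 + 54 = 64.734 N/mm
F = k_eq·δ = 64.734·50 = 3236.7 N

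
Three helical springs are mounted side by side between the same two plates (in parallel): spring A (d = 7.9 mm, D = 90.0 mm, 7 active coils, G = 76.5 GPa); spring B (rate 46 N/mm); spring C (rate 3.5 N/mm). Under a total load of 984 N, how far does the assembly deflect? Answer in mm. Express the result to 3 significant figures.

17.3 mm

k_A = Gd⁴/(8D³N_a) = (76.5×10³)(7.9⁴)/(8·90.0³·7) = 7.2988 N/mm
Parallel: k_eq = 7.2988 + 46 + 3.5 = 56.799 N/mm
δ = F/k_eq = 984/56.799 = 17.324 mm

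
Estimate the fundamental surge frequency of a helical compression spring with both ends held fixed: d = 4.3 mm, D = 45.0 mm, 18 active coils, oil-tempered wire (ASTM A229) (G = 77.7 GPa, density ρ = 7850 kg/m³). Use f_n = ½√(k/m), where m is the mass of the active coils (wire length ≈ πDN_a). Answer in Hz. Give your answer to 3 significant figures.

k = Gd⁴/(8D³N_a) = (77.7×10³)(4.3⁴)/(8·45.0³·18) = 2.0244 N/mm = 2024.4 N/m
Wire length L = πDN_a = π·45.0·18 = 2544.7 mm
m = ρ·(πd²/4)·L = 7850 × 14.522×10⁻⁶ m² × 2.5447 m = 0.29009 kg
f_n = ½√(k/m) = 0.5·√(2024.4/0.29009) = 0.5·√(6978.5) = 41.769 Hz

41.8 Hz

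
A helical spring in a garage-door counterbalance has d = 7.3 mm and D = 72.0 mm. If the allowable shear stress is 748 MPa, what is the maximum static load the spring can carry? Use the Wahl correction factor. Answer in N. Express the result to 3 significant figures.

1380 N

C = D/d = 72.0/7.3 = 9.8630
K_W = (4C−1)/(4C−4) + 0.615/C = 38.452/35.452 + 0.0624 = 1.1470
τ_max = K·8FD/(πd³) → F_max = τ_allow·πd³/(8DK)
F_max = 748·π·7.3³/(8·72.0·1.1470) = 9.1416e+05/660.66 = 1383.7 N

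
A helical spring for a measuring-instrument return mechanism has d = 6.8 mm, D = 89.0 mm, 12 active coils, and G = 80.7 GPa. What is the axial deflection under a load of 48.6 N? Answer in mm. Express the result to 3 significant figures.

19.1 mm

k = Gd⁴/(8D³N_a) = (80.7×10³)(6.8⁴)/(8·89.0³·12) = 2.5496 N/mm
δ = F/k = 48.6 / 2.5496 = 19.062 mm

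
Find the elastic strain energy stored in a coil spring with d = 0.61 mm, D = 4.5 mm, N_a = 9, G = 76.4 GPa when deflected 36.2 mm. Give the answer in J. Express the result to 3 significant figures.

1.06 J

k = Gd⁴/(8D³N_a) = (76.4×10³)(0.61⁴)/(8·4.5³·9) = 1.6123 N/mm
U = ½kδ² = 0.5 × 1.6123 × 36.2² = 1056.4 N·mm = 1.0564 J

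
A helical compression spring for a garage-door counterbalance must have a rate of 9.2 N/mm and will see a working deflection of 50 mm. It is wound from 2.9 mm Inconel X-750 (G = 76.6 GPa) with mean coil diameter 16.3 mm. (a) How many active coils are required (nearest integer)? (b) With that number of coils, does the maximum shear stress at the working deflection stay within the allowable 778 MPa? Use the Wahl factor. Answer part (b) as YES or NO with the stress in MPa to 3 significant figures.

(a) 17 coils; (b) NO, τ_max = 995 MPa

N_a = Gd⁴/(8D³k) = (76.6×10³)(2.9⁴)/(8·16.3³·9.2) = 17 → N_a = 17
Actual rate k = Gd⁴/(8D³·17) = 9.1985 N/mm
Working load F = kδ = 9.1985·50 = 459.93 N
C = 16.3/2.9 = 5.6207; K_W = (4C−1)/(4C−4)+0.615/C = 1.2717
τ_max = K_W·8FD/(πd³) = 1.2717·782.75 = 995.45 MPa
τ_max > 778 MPa → exceeds allowable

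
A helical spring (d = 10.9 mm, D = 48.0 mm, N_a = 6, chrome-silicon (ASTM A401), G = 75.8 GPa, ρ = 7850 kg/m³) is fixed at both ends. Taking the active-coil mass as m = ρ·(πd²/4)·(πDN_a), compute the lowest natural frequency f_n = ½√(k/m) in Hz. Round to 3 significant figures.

276 Hz

k = Gd⁴/(8D³N_a) = (75.8×10³)(10.9⁴)/(8·48.0³·6) = 201.56 N/mm = 2.0156e+05 N/m
Wire length L = πDN_a = π·48.0·6 = 904.78 mm
m = ρ·(πd²/4)·L = 7850 × 93.313×10⁻⁶ m² × 0.90478 m = 0.66276 kg
f_n = ½√(k/m) = 0.5·√(2.0156e+05/0.66276) = 0.5·√(3.0413e+05) = 275.74 Hz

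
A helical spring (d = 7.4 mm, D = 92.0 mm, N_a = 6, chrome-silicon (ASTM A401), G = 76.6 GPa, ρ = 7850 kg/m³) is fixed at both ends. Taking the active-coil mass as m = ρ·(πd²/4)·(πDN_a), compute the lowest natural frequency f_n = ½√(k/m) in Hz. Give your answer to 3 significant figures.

k = Gd⁴/(8D³N_a) = (76.6×10³)(7.4⁴)/(8·92.0³·6) = 6.1454 N/mm = 6145.4 N/m
Wire length L = πDN_a = π·92.0·6 = 1734.2 mm
m = ρ·(πd²/4)·L = 7850 × 43.008×10⁻⁶ m² × 1.7342 m = 0.58548 kg
f_n = ½√(k/m) = 0.5·√(6145.4/0.58548) = 0.5·√(10496) = 51.226 Hz

51.2 Hz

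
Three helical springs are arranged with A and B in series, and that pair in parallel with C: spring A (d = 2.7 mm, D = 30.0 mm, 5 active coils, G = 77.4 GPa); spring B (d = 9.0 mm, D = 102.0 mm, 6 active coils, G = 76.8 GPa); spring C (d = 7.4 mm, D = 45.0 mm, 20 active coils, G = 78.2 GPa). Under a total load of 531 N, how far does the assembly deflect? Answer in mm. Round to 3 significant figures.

28.2 mm

k_A = Gd⁴/(8D³N_a) = (77.4×10³)(2.7⁴)/(8·30.0³·5) = 3.8087 N/mm
k_B = Gd⁴/(8D³N_a) = (76.8×10³)(9.0⁴)/(8·102.0³·6) = 9.8921 N/mm
k_C = Gd⁴/(8D³N_a) = (78.2×10³)(7.4⁴)/(8·45.0³·20) = 16.083 N/mm
Springs A,B series: k_AB = 1/(1/3.8087+1/9.8921) = 2.7499 N/mm; parallel with C: k_eq = 2.7499+16.083 = 18.833 N/mm
δ = F/k_eq = 531/18.833 = 28.195 mm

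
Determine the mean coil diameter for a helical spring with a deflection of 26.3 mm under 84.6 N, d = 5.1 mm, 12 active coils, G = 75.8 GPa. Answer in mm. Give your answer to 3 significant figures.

Required rate k = F/δ = 84.6/26.3 = 3.2167 N/mm
D = (Gd⁴/(8N_a·k))^(1/3) = (75.8×10³·5.1⁴/(8·12·3.2167))^(1/3)
  = (166060)^(1/3) = 54.9652 mm

55.0 mm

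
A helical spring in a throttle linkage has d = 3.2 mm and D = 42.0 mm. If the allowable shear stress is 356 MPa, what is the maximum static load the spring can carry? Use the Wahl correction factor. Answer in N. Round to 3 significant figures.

98.4 N

C = D/d = 42.0/3.2 = 13.1250
K_W = (4C−1)/(4C−4) + 0.615/C = 51.500/48.500 + 0.0469 = 1.1087
τ_max = K·8FD/(πd³) → F_max = τ_allow·πd³/(8DK)
F_max = 356·π·3.2³/(8·42.0·1.1087) = 36648/372.53 = 98.377 N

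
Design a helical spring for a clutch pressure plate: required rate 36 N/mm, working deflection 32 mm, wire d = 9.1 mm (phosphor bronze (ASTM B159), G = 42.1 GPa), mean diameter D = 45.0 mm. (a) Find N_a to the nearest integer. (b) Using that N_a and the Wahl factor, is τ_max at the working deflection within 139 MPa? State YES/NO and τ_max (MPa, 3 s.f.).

N_a = Gd⁴/(8D³k) = (42.1×10³)(9.1⁴)/(8·45.0³·36) = 11 → N_a = 11
Actual rate k = Gd⁴/(8D³·11) = 36.002 N/mm
Working load F = kδ = 36.002·32 = 1152.1 N
C = 45.0/9.1 = 4.9451; K_W = (4C−1)/(4C−4)+0.615/C = 1.3145
τ_max = K_W·8FD/(πd³) = 1.3145·175.19 = 230.28 MPa
τ_max > 139 MPa → exceeds allowable

(a) 11 coils; (b) NO, τ_max = 230 MPa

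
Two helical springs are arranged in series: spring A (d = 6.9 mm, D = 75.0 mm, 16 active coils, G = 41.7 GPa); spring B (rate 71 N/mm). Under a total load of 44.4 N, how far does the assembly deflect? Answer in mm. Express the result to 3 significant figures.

k_A = Gd⁴/(8D³N_a) = (41.7×10³)(6.9⁴)/(8·75.0³·16) = 1.7504 N/mm
Series: 1/k_eq = 1/1.7504 + 1/71 = 0.58538; k_eq = 1.7083 N/mm
δ = F/k_eq = 44.4/1.7083 = 25.991 mm

26.0 mm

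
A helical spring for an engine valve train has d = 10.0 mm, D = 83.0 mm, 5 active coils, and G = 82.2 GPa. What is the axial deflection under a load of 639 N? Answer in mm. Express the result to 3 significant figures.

k = Gd⁴/(8D³N_a) = (82.2×10³)(10.0⁴)/(8·83.0³·5) = 35.94 N/mm
δ = F/k = 639 / 35.94 = 17.78 mm

17.8 mm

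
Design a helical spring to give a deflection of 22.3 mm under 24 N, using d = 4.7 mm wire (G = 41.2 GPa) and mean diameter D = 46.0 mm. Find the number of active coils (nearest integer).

Required rate k = F/δ = 24/22.3 = 1.0762 N/mm
N_a = Gd⁴/(8D³k) = (41.2×10³ × 4.7⁴)/(8 × 46.0³ × 1.0762)
    = 2.01043e+07 / 838050 = 23.99 → 24 coils

24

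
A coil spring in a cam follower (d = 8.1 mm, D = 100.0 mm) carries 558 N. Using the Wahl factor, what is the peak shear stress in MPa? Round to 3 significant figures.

298 MPa

Spring index C = D/d = 100.0/8.1 = 12.3457
K_W = (4C−1)/(4C−4) + 0.615/C = 48.383/45.383 + 0.0498 = 1.1159
τ₀ = 8FD/(πd³) = 8·558·100.0/(π·8.1³) = 446400/1669.6 = 267.37 MPa
τ_max = K·τ₀ = 1.1159 × 267.37 = 298.37 MPa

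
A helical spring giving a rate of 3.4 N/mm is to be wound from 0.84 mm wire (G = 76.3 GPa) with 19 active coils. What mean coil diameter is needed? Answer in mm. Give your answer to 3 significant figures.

4.19 mm

D = (Gd⁴/(8N_a·k))^(1/3) = (76.3×10³·0.84⁴/(8·19·3.4))^(1/3)
  = (73.5054)^(1/3) = 4.1890 mm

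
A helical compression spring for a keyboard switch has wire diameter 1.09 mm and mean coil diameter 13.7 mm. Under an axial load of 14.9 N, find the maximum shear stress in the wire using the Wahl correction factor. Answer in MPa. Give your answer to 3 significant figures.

Spring index C = D/d = 13.7/1.09 = 12.5688
K_W = (4C−1)/(4C−4) + 0.615/C = 49.275/46.275 + 0.0489 = 1.1138
τ₀ = 8FD/(πd³) = 8·14.9·13.7/(π·1.09³) = 1633.04/4.0685 = 401.39 MPa
τ_max = K·τ₀ = 1.1138 × 401.39 = 447.05 MPa

447 MPa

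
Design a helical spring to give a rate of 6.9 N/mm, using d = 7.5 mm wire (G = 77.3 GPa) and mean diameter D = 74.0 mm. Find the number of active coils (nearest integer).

11

N_a = Gd⁴/(8D³k) = (77.3×10³ × 7.5⁴)/(8 × 74.0³ × 6.9)
    = 2.44582e+08 / 2.23684e+07 = 10.93 → 11 coils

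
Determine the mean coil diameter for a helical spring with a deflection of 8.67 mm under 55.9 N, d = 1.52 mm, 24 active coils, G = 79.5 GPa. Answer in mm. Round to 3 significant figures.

Required rate k = F/δ = 55.9/8.67 = 6.4475 N/mm
D = (Gd⁴/(8N_a·k))^(1/3) = (79.5×10³·1.52⁴/(8·24·6.4475))^(1/3)
  = (342.805)^(1/3) = 6.9987 mm

7.00 mm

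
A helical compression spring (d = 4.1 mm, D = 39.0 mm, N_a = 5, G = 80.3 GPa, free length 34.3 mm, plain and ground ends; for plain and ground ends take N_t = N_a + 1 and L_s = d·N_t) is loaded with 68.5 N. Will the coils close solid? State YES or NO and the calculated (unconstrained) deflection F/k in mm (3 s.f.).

k = Gd⁴/(8D³N_a) = (80.3×10³)(4.1⁴)/(8·39.0³·5) = 9.5631 N/mm
N_t = 6; L_s = 4.1·6 = 24.6 mm; δ_solid = L₀ − L_s = 34.3 − 24.6 = 9.7 mm
δ = F/k = 68.5/9.5631 = 7.163 mm
δ < δ_solid → spring does not go solid

NO, δ = 7.16 mm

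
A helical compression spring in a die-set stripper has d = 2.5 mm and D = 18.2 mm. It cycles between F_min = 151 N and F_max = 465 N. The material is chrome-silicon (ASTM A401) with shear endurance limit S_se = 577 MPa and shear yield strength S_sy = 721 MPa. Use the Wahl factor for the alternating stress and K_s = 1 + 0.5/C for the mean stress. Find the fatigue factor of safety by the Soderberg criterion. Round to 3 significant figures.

0.430

C = D/d = 18.2/2.5 = 7.2800; K_W = (4C−1)/(4C−4)+0.615/C = 1.2039; K_s = 1+0.5/C = 1.0687
F_a = (F_max−F_min)/2 = 157 N; F_m = (F_max+F_min)/2 = 308 N
τ_a = K_W·8F_aD/(πd³) = 1.2039 × 465.68 = 560.64 MPa
τ_m = K_s·8F_mD/(πd³) = 1.0687 × 913.57 = 976.32 MPa
Soderberg: 1/n_f = τ_a/S_se + τ_m/S_sy = 560.64/577 + 976.32/721 = 0.97164 + 1.35411 = 2.3258
n_f = 1/2.3258 = 0.43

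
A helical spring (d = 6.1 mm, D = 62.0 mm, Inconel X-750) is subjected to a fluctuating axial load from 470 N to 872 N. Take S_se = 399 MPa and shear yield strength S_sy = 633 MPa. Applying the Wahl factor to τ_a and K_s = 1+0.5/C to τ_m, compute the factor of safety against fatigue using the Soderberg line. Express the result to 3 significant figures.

0.852

C = D/d = 62.0/6.1 = 10.1639; K_W = (4C−1)/(4C−4)+0.615/C = 1.1424; K_s = 1+0.5/C = 1.0492
F_a = (F_max−F_min)/2 = 201 N; F_m = (F_max+F_min)/2 = 671 N
τ_a = K_W·8F_aD/(πd³) = 1.1424 × 139.81 = 159.71 MPa
τ_m = K_s·8F_mD/(πd³) = 1.0492 × 466.73 = 489.69 MPa
Soderberg: 1/n_f = τ_a/S_se + τ_m/S_sy = 159.71/399 + 489.69/633 = 0.40028 + 0.77360 = 1.1739
n_f = 1/1.1739 = 0.8519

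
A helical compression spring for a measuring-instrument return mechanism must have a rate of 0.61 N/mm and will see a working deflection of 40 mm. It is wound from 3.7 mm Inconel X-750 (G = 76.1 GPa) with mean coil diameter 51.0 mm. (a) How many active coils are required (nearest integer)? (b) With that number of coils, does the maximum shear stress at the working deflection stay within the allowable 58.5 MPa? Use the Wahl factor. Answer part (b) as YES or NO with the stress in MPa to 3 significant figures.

(a) 22 coils; (b) NO, τ_max = 69.1 MPa

N_a = Gd⁴/(8D³k) = (76.1×10³)(3.7⁴)/(8·51.0³·0.61) = 22.03 → N_a = 22
Actual rate k = Gd⁴/(8D³·22) = 0.6109 N/mm
Working load F = kδ = 0.6109·40 = 24.436 N
C = 51.0/3.7 = 13.7838; K_W = (4C−1)/(4C−4)+0.615/C = 1.1033
τ_max = K_W·8FD/(πd³) = 1.1033·62.652 = 69.123 MPa
τ_max > 58.5 MPa → exceeds allowable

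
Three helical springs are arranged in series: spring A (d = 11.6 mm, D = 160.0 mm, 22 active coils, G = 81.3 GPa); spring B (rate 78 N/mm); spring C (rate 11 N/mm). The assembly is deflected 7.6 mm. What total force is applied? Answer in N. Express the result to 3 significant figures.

k_A = Gd⁴/(8D³N_a) = (81.3×10³)(11.6⁴)/(8·160.0³·22) = 2.042 N/mm
Series: 1/k_eq = 1/2.042 + 1/78 + 1/11 = 0.59345; k_eq = 1.6851 N/mm
F = k_eq·δ = 1.6851·7.6 = 12.806 N

12.8 N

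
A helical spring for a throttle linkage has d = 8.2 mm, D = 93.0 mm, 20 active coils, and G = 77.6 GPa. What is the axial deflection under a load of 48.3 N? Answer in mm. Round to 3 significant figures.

17.7 mm

k = Gd⁴/(8D³N_a) = (77.6×10³)(8.2⁴)/(8·93.0³·20) = 2.7261 N/mm
δ = F/k = 48.3 / 2.7261 = 17.717 mm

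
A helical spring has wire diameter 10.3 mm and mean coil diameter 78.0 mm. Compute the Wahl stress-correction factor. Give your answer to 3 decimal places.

C = D/d = 78.0/10.3 = 7.5728
K_W = (4C−1)/(4C−4) + 0.615/C = 29.291/26.291 + 0.0812 = 1.1953

1.195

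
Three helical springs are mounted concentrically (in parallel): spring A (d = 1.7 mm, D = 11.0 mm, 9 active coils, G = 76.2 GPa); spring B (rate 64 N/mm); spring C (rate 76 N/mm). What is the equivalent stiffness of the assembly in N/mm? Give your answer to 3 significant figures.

k_A = Gd⁴/(8D³N_a) = (76.2×10³)(1.7⁴)/(8·11.0³·9) = 6.6411 N/mm
Parallel: k_eq = 6.6411 + 64 + 76 = 146.64 N/mm

147 N/mm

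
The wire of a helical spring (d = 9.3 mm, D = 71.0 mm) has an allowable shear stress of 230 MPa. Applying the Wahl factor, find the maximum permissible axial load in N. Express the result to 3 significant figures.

857 N

C = D/d = 71.0/9.3 = 7.6344
K_W = (4C−1)/(4C−4) + 0.615/C = 29.538/26.538 + 0.0806 = 1.1936
τ_max = K·8FD/(πd³) → F_max = τ_allow·πd³/(8DK)
F_max = 230·π·9.3³/(8·71.0·1.1936) = 5.812e+05/677.97 = 857.27 N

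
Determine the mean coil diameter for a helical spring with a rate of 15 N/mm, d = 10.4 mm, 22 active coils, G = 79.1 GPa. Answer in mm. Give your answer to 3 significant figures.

D = (Gd⁴/(8N_a·k))^(1/3) = (79.1×10³·10.4⁴/(8·22·15))^(1/3)
  = (350514)^(1/3) = 70.5075 mm

70.5 mm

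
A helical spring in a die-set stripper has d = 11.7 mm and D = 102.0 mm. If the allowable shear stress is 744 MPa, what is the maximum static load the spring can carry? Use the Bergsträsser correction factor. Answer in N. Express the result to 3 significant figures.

C = D/d = 102.0/11.7 = 8.7179
K_B = (4C+2)/(4C−3) = 36.872/31.872 = 1.1569
τ_max = K·8FD/(πd³) → F_max = τ_allow·πd³/(8DK)
F_max = 744·π·11.7³/(8·102.0·1.1569) = 3.7435e+06/944.01 = 3965.5 N

3970 N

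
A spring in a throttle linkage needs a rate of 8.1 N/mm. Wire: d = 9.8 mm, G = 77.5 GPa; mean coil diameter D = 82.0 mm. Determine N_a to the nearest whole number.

20

N_a = Gd⁴/(8D³k) = (77.5×10³ × 9.8⁴)/(8 × 82.0³ × 8.1)
    = 7.14835e+08 / 3.57286e+07 = 20.01 → 20 coils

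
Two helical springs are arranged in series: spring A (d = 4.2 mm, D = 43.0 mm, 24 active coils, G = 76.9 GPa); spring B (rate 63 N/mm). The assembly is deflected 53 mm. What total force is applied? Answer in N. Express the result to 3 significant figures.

k_A = Gd⁴/(8D³N_a) = (76.9×10³)(4.2⁴)/(8·43.0³·24) = 1.5675 N/mm
Series: 1/k_eq = 1/1.5675 + 1/63 = 0.65382; k_eq = 1.5295 N/mm
F = k_eq·δ = 1.5295·53 = 81.062 N

81.1 N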